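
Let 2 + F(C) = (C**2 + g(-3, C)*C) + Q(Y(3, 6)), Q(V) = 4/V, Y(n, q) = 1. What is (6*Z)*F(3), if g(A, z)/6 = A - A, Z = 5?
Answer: 330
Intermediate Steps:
g(A, z) = 0 (g(A, z) = 6*(A - A) = 6*0 = 0)
F(C) = 2 + C**2 (F(C) = -2 + ((C**2 + 0*C) + 4/1) = -2 + ((C**2 + 0) + 4*1) = -2 + (C**2 + 4) = -2 + (4 + C**2) = 2 + C**2)
(6*Z)*F(3) = (6*5)*(2 + 3**2) = 30*(2 + 9) = 30*11 = 330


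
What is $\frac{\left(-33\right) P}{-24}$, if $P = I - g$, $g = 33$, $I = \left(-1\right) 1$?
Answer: $- \frac{187}{4} \approx -46.75$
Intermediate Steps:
$I = -1$
$P = -34$ ($P = -1 - 33 = -34$)
$\frac{\left(-33\right) P}{-24} = \frac{\left(-33\right) \left(-34\right)}{-24} = 1122 \left(- \frac{1}{24}\right) = - \frac{187}{4}$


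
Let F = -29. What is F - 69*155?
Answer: -10724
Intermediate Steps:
F - 69*155 = -29 - 69*155 = -29 - 10695 = -10724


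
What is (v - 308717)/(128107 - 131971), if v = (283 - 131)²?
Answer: 285613/3864 ≈ 73.916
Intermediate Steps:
v = 23104 (v = 152² = 23104)
(v - 308717)/(128107 - 131971) = (23104 - 308717)/(128107 - 131971) = -285613/(-3864) = -285613*(-1/3864) = 285613/3864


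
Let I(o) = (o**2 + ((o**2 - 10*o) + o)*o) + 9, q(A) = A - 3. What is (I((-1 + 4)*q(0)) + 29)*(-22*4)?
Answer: 117832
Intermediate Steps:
q(A) = -3 + A
I(o) = 9 + o**2 + o*(o**2 - 9*o) (I(o) = (o**2 + (o**2 - 9*o)*o) + 9 = (o**2 + o*(o**2 - 9*o)) + 9 = 9 + o**2 + o*(o**2 - 9*o))
(I((-1 + 4)*q(0)) + 29)*(-22*4) = ((9 + ((-1 + 4)*(-3 + 0))**3 - 8*(-1 + 4)**2*(-3 + 0)**2) + 29)*(-22*4) = ((9 + (3*(-3))**3 - 8*(3*(-3))**2) + 29)*(-88) = ((9 + (-9)**3 - 8*(-9)**2) + 29)*(-88) = ((9 - 729 - 8*81) + 29)*(-88) = ((9 - 729 - 648) + 29)*(-88) = (-1368 + 29)*(-88) = -1339*(-88) = 117832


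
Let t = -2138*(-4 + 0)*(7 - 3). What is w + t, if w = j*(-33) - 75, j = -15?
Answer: 34628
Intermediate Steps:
w = 420 (w = -15*(-33) - 75 = 495 - 75 = 420)
t = 34208 (t = -(-8552)*4 = -2138*(-16) = 34208)
w + t = 420 + 34208 = 34628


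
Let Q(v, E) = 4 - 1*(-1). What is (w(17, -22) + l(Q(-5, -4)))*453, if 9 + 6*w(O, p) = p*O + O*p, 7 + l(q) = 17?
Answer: -105247/2 ≈ -52624.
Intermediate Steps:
Q(v, E) = 5 (Q(v, E) = 4 + 1 = 5)
l(q) = 10 (l(q) = -7 + 17 = 10)
w(O, p) = -3/2 + O*p/3 (w(O, p) = -3/2 + (p*O + O*p)/6 = -3/2 + (O*p + O*p)/6 = -3/2 + (2*O*p)/6 = -3/2 + O*p/3)
(w(17, -22) + l(Q(-5, -4)))*453 = ((-3/2 + (⅓)*17*(-22)) + 10)*453 = ((-3/2 - 374/3) + 10)*453 = (-757/6 + 10)*453 = -697/6*453 = -105247/2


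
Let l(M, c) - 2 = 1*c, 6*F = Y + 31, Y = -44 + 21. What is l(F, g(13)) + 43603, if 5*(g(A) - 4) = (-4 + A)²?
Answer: 218126/5 ≈ 43625.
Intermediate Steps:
Y = -23
g(A) = 4 + (-4 + A)²/5
F = 4/3 (F = (-23 + 31)/6 = (⅙)*8 = 4/3 ≈ 1.3333)
l(M, c) = 2 + c (l(M, c) = 2 + 1*c = 2 + c)
l(F, g(13)) + 43603 = (2 + (4 + (-4 + 13)²/5)) + 43603 = (2 + (4 + (⅕)*9²)) + 43603 = (2 + (4 + (⅕)*81)) + 43603 = (2 + (4 + 81/5)) + 43603 = (2 + 101/5) + 43603 = 111/5 + 43603 = 218126/5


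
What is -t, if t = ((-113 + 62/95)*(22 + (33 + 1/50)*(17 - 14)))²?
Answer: -4173634048261561/22562500 ≈ -1.8498e+8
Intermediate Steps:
t = 4173634048261561/22562500 (t = ((-113 + 62*(1/95))*(22 + (33 + 1/50)*3))² = ((-113 + 62/95)*(22 + (1651/50)*3))² = (-10673*(22 + 4953/50)/95)² = (-10673/95*6053/50)² = (-64603669/4750)² = 4173634048261561/22562500 ≈ 1.8498e+8)
-t = -1*4173634048261561/22562500 = -4173634048261561/22562500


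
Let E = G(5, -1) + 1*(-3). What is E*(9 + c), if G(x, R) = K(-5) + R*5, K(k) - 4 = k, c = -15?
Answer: 54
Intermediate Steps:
K(k) = 4 + k
G(x, R) = -1 + 5*R (G(x, R) = (4 - 5) + R*5 = -1 + 5*R)
E = -9 (E = (-1 + 5*(-1)) + 1*(-3) = (-1 - 5) - 3 = -6 - 3 = -9)
E*(9 + c) = -9*(9 - 15) = -9*(-6) = 54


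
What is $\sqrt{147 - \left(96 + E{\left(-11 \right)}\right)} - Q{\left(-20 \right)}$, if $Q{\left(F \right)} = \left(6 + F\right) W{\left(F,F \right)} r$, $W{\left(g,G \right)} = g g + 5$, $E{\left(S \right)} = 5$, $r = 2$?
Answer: $11340 + \sqrt{46} \approx 11347.0$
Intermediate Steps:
$W{\left(g,G \right)} = 5 + g^{2}$ ($W{\left(g,G \right)} = g^{2} + 5 = 5 + g^{2}$)
$Q{\left(F \right)} = \left(6 + F\right) \left(10 + 2 F^{2}\right)$ ($Q{\left(F \right)} = \left(6 + F\right) \left(5 + F^{2}\right) 2 = \left(6 + F\right) \left(10 + 2 F^{2}\right)$)
$\sqrt{147 - \left(96 + E{\left(-11 \right)}\right)} - Q{\left(-20 \right)} = \sqrt{147 - 101} - 2 \left(5 + \left(-20\right)^{2}\right) \left(6 - 20\right) = \sqrt{147 - 101} - 2 \left(5 + 400\right) \left(-14\right) = \sqrt{147 - 101} - 2 \cdot 405 \left(-14\right) = \sqrt{46} - -11340 = \sqrt{46} + 11340 = 11340 + \sqrt{46}$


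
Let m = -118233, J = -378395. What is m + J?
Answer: -496628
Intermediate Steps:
m + J = -118233 - 378395 = -496628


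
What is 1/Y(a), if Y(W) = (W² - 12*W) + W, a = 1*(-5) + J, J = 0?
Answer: 1/80 ≈ 0.012500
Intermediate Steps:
a = -5 (a = 1*(-5) + 0 = -5 + 0 = -5)
Y(W) = W² - 11*W
1/Y(a) = 1/(-5*(-11 - 5)) = 1/(-5*(-16)) = 1/80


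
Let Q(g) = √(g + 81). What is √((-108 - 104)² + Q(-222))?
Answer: √(44944 + I*√141) ≈ 212.0 + 0.028*I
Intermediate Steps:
Q(g) = √(81 + g)
√((-108 - 104)² + Q(-222)) = √((-108 - 104)² + √(81 - 222)) = √((-212)² + √(-141)) = √(44944 + I*√141)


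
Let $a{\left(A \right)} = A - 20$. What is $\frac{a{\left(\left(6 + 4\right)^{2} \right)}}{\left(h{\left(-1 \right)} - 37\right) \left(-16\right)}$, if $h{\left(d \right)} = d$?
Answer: $\frac{5}{38} \approx 0.13158$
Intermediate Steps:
$a{\left(A \right)} = -20 + A$ ($a{\left(A \right)} = A - 20 = -20 + A$)
$\frac{a{\left(\left(6 + 4\right)^{2} \right)}}{\left(h{\left(-1 \right)} - 37\right) \left(-16\right)} = \frac{-20 + \left(6 + 4\right)^{2}}{\left(-1 - 37\right) \left(-16\right)} = \frac{-20 + 10^{2}}{\left(-38\right) \left(-16\right)} = \frac{-20 + 100}{608} = 80 \cdot \frac{1}{608} = \frac{5}{38}$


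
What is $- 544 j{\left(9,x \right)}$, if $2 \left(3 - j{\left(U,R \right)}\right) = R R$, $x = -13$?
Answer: $44336$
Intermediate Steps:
$j{\left(U,R \right)} = 3 - \frac{R^{2}}{2}$ ($j{\left(U,R \right)} = 3 - \frac{R R}{2} = 3 - \frac{R^{2}}{2}$)
$- 544 j{\left(9,x \right)} = - 544 \left(3 - \frac{\left(-13\right)^{2}}{2}\right) = - 544 \left(3 - \frac{169}{2}\right) = \left(-544\right) \left(- \frac{163}{2}\right) = 44336$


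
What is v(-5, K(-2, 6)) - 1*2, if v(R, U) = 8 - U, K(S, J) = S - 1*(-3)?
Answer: 5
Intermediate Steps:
K(S, J) = 3 + S (K(S, J) = S + 3 = 3 + S)
v(-5, K(-2, 6)) - 1*2 = (8 - (3 - 2)) - 1*2 = (8 - 1*1) - 2 = (8 - 1) - 2 = 7 - 2 = 5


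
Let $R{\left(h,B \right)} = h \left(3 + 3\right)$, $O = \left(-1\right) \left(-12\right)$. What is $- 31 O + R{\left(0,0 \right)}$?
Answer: $-372$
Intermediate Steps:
$O = 12$
$R{\left(h,B \right)} = 6 h$ ($R{\left(h,B \right)} = h 6 = 6 h$)
$- 31 O + R{\left(0,0 \right)} = \left(-31\right) 12 + 6 \cdot 0 = -372 + 0 = -372$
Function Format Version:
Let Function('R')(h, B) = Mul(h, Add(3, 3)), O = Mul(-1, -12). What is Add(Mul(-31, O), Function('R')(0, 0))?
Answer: -372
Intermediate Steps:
O = 12
Function('R')(h, B) = Mul(6, h) (Function('R')(h, B) = Mul(h, 6) = Mul(6, h))
Add(Mul(-31, O), Function('R')(0, 0)) = Add(Mul(-31, 12), Mul(6, 0)) = Add(-372, 0) = -372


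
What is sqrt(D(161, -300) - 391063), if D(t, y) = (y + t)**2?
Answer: I*sqrt(371742) ≈ 609.71*I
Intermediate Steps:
D(t, y) = (t + y)**2
sqrt(D(161, -300) - 391063) = sqrt((161 - 300)**2 - 391063) = sqrt((-139)**2 - 391063) = sqrt(19321 - 391063) = sqrt(-371742) = I*sqrt(371742)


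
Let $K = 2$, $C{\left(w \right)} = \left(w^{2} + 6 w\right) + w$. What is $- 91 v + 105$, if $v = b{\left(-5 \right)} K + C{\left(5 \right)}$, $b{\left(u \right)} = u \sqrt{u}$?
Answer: $-5355 + 910 i \sqrt{5} \approx -5355.0 + 2034.8 i$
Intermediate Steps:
$C{\left(w \right)} = w^{2} + 7 w$
$b{\left(u \right)} = u^{\frac{3}{2}}$
$v = 60 - 10 i \sqrt{5}$ ($v = \left(-5\right)^{\frac{3}{2}} \cdot 2 + 5 \left(7 + 5\right) = - 5 i \sqrt{5} \cdot 2 + 5 \cdot 12 = - 10 i \sqrt{5} + 60 = 60 - 10 i \sqrt{5} \approx 60.0 - 22.361 i$)
$- 91 v + 105 = - 91 \left(60 - 10 i \sqrt{5}\right) + 105 = \left(-5460 + 910 i \sqrt{5}\right) + 105 = -5355 + 910 i \sqrt{5}$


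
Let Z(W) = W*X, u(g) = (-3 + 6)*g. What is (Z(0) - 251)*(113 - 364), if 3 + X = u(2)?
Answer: 63001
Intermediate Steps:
u(g) = 3*g
X = 3 (X = -3 + 3*2 = -3 + 6 = 3)
Z(W) = 3*W (Z(W) = W*3 = 3*W)
(Z(0) - 251)*(113 - 364) = (3*0 - 251)*(113 - 364) = (0 - 251)*(-251) = -251*(-251) = 63001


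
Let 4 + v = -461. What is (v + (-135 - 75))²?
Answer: 455625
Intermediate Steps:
v = -465 (v = -4 - 461 = -465)
(v + (-135 - 75))² = (-465 + (-135 - 75))² = (-465 - 210)² = (-675)² = 455625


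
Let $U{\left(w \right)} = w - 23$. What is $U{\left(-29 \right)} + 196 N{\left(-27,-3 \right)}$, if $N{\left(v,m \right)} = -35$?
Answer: $-6912$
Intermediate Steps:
$U{\left(w \right)} = -23 + w$
$U{\left(-29 \right)} + 196 N{\left(-27,-3 \right)} = \left(-23 - 29\right) + 196 \left(-35\right) = -52 - 6860 = -6912$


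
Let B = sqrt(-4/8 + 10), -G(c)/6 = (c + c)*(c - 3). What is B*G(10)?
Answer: -420*sqrt(38) ≈ -2589.1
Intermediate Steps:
G(c) = -12*c*(-3 + c) (G(c) = -6*(c + c)*(c - 3) = -6*2*c*(-3 + c) = -12*c*(-3 + c))
B = sqrt(38)/2 (B = sqrt(-4*1/8 + 10) = sqrt(-1/2 + 10) = sqrt(19/2) = sqrt(38)/2 ≈ 3.0822)
B*G(10) = (sqrt(38)/2)*(12*10*(3 - 1*10)) = (sqrt(38)/2)*(12*10*(3 - 10)) = (sqrt(38)/2)*(12*10*(-7)) = (sqrt(38)/2)*(-840) = -420*sqrt(38)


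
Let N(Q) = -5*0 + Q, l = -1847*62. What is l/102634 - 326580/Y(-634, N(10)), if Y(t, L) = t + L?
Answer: 1393614791/2668484 ≈ 522.25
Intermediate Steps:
l = -114514
N(Q) = Q (N(Q) = 0 + Q = Q)
Y(t, L) = L + t
l/102634 - 326580/Y(-634, N(10)) = -114514/102634 - 326580/(10 - 634) = -114514*1/102634 - 326580/(-624) = -57257/51317 - 326580*(-1/624) = -57257/51317 + 27215/52 = 1393614791/2668484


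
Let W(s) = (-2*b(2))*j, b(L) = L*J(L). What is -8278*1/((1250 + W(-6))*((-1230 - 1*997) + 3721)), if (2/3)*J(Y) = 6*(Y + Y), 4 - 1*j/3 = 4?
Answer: -4139/933750 ≈ -0.0044327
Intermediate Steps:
j = 0 (j = 12 - 3*4 = 12 - 12 = 0)
J(Y) = 18*Y (J(Y) = 3*(6*(Y + Y))/2 = 3*(6*(2*Y))/2 = 3*(12*Y)/2 = 18*Y)
b(L) = 18*L² (b(L) = L*(18*L) = 18*L²)
W(s) = 0 (W(s) = -36*2²*0 = -36*4*0 = -2*72*0 = -144*0 = 0)
-8278*1/((1250 + W(-6))*((-1230 - 1*997) + 3721)) = -8278*1/((1250 + 0)*((-1230 - 1*997) + 3721)) = -8278*1/(1250*((-1230 - 997) + 3721)) = -8278*1/(1250*(-2227 + 3721)) = -8278/(1494*1250) = -8278/1867500 = -8278*1/1867500 = -4139/933750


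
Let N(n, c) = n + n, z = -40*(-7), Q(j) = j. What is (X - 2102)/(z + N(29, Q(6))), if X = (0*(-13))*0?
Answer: -1051/169 ≈ -6.2189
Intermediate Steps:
z = 280
N(n, c) = 2*n
X = 0 (X = 0*0 = 0)
(X - 2102)/(z + N(29, Q(6))) = (0 - 2102)/(280 + 2*29) = -2102/(280 + 58) = -2102/338 = -2102*1/338 = -1051/169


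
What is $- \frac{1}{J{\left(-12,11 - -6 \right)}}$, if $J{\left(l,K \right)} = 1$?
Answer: $-1$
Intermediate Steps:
$- \frac{1}{J{\left(-12,11 - -6 \right)}} = - 1^{-1} = \left(-1\right) 1 = -1$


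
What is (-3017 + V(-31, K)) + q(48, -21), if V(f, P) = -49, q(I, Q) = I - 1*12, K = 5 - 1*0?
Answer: -3030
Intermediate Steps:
K = 5 (K = 5 + 0 = 5)
q(I, Q) = -12 + I (q(I, Q) = I - 12 = -12 + I)
(-3017 + V(-31, K)) + q(48, -21) = (-3017 - 49) + (-12 + 48) = -3066 + 36 = -3030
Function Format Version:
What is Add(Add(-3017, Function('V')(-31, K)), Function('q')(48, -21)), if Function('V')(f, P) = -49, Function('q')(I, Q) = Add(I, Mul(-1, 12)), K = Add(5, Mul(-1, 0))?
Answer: -3030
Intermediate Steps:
K = 5 (K = Add(5, 0) = 5)
Function('q')(I, Q) = Add(-12, I) (Function('q')(I, Q) = Add(I, -12) = Add(-12, I))
Add(Add(-3017, Function('V')(-31, K)), Function('q')(48, -21)) = Add(Add(-3017, -49), Add(-12, 48)) = Add(-3066, 36) = -3030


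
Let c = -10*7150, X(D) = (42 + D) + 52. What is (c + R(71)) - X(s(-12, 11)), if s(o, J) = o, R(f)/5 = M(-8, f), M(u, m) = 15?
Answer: -71507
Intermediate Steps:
R(f) = 75 (R(f) = 5*15 = 75)
X(D) = 94 + D
c = -71500
(c + R(71)) - X(s(-12, 11)) = (-71500 + 75) - (94 - 12) = -71425 - 1*82 = -71425 - 82 = -71507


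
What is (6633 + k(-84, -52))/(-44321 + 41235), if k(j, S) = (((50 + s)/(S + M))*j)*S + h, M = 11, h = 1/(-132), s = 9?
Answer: -1879771/16701432 ≈ -0.11255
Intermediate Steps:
h = -1/132 ≈ -0.0075758
k(j, S) = -1/132 + 59*S*j/(11 + S) (k(j, S) = (((50 + 9)/(S + 11))*j)*S - 1/132 = ((59/(11 + S))*j)*S - 1/132 = (59*j/(11 + S))*S - 1/132 = 59*S*j/(11 + S) - 1/132 = -1/132 + 59*S*j/(11 + S))
(6633 + k(-84, -52))/(-44321 + 41235) = (6633 + (-11 - 1*(-52) + 7788*(-52)*(-84))/(132*(11 - 52)))/(-44321 + 41235) = (6633 + (1/132)*(-11 + 52 + 34017984)/(-41))/(-3086) = (6633 + (1/132)*(-1/41)*34018025)*(-1/3086) = (6633 - 34018025/5412)*(-1/3086) = (1879771/5412)*(-1/3086) = -1879771/16701432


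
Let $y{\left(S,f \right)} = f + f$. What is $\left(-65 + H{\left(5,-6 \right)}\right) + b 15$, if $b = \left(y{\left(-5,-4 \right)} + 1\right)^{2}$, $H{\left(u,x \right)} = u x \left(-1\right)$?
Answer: $700$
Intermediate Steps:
$y{\left(S,f \right)} = 2 f$
$H{\left(u,x \right)} = - u x$
$b = 49$ ($b = \left(2 \left(-4\right) + 1\right)^{2} = \left(-8 + 1\right)^{2} = \left(-7\right)^{2} = 49$)
$\left(-65 + H{\left(5,-6 \right)}\right) + b 15 = \left(-65 - 5 \left(-6\right)\right) + 49 \cdot 15 = \left(-65 + 30\right) + 735 = -35 + 735 = 700$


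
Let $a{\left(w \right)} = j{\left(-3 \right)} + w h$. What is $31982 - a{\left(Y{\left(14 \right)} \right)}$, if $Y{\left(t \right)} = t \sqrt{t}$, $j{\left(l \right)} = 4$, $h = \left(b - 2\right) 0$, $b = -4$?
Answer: $31978$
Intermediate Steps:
$h = 0$ ($h = \left(-4 - 2\right) 0 = \left(-6\right) 0 = 0$)
$Y{\left(t \right)} = t^{\frac{3}{2}}$
$a{\left(w \right)} = 4$ ($a{\left(w \right)} = 4 + w 0 = 4 + 0 = 4$)
$31982 - a{\left(Y{\left(14 \right)} \right)} = 31982 - 4 = 31978$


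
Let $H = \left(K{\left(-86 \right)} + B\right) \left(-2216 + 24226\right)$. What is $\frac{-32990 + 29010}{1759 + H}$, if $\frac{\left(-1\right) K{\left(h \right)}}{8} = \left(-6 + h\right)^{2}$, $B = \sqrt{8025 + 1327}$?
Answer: $\frac{847364379540}{317300982923153303} + \frac{175199600 \sqrt{2338}}{2221106880462073121} \approx 2.6744 \cdot 10^{-6}$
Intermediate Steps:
$B = 2 \sqrt{2338}$ ($B = \sqrt{9352} = 2 \sqrt{2338} \approx 96.706$)
$K{\left(h \right)} = - 8 \left(-6 + h\right)^{2}$
$H = -1490341120 + 44020 \sqrt{2338}$ ($H = \left(- 8 \left(-6 - 86\right)^{2} + 2 \sqrt{2338}\right) \left(-2216 + 24226\right) = \left(- 8 \left(-92\right)^{2} + 2 \sqrt{2338}\right) 22010 = \left(\left(-8\right) 8464 + 2 \sqrt{2338}\right) 22010 = \left(-67712 + 2 \sqrt{2338}\right) 22010 = -1490341120 + 44020 \sqrt{2338} \approx -1.4882 \cdot 10^{9}$)
$\frac{-32990 + 29010}{1759 + H} = \frac{-32990 + 29010}{1759 - \left(1490341120 - 44020 \sqrt{2338}\right)} = - \frac{3980}{-1490339361 + 44020 \sqrt{2338}}$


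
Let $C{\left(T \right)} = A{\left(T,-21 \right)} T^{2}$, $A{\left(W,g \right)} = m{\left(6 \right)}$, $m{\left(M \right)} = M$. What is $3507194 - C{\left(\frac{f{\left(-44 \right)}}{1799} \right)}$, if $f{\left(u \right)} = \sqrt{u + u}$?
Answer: $\frac{11350686169322}{3236401} \approx 3.5072 \cdot 10^{6}$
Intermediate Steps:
$A{\left(W,g \right)} = 6$
$f{\left(u \right)} = \sqrt{2} \sqrt{u}$ ($f{\left(u \right)} = \sqrt{2 u} = \sqrt{2} \sqrt{u}$)
$C{\left(T \right)} = 6 T^{2}$
$3507194 - C{\left(\frac{f{\left(-44 \right)}}{1799} \right)} = 3507194 - 6 \left(\frac{\sqrt{2} \sqrt{-44}}{1799}\right)^{2} = 3507194 - 6 \left(\sqrt{2} \cdot 2 i \sqrt{11} \cdot \frac{1}{1799}\right)^{2} = 3507194 - 6 \left(2 i \sqrt{22} \cdot \frac{1}{1799}\right)^{2} = 3507194 - 6 \left(\frac{2 i \sqrt{22}}{1799}\right)^{2} = 3507194 - 6 \left(- \frac{88}{3236401}\right) = 3507194 - - \frac{528}{3236401} = 3507194 + \frac{528}{3236401} = \frac{11350686169322}{3236401}$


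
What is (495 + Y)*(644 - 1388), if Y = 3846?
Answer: -3229704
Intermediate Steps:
(495 + Y)*(644 - 1388) = (495 + 3846)*(644 - 1388) = 4341*(-744) = -3229704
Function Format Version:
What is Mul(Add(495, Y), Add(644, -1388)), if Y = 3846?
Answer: -3229704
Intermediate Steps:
Mul(Add(495, Y), Add(644, -1388)) = Mul(Add(495, 3846), Add(644, -1388)) = Mul(4341, -744) = -3229704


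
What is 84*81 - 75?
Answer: 6729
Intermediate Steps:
84*81 - 75 = 6804 - 75 = 6729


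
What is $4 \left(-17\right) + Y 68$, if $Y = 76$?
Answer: $5100$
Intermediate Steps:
$4 \left(-17\right) + Y 68 = 4 \left(-17\right) + 76 \cdot 68 = -68 + 5168 = 5100$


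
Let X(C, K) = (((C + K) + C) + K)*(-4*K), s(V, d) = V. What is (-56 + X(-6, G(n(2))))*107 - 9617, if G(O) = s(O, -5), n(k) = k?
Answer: -8761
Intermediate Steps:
G(O) = O
X(C, K) = -4*K*(2*C + 2*K) (X(C, K) = ((K + 2*C) + K)*(-4*K) = (2*C + 2*K)*(-4*K) = -4*K*(2*C + 2*K))
(-56 + X(-6, G(n(2))))*107 - 9617 = (-56 - 8*2*(-6 + 2))*107 - 9617 = (-56 - 8*2*(-4))*107 - 9617 = (-56 + 64)*107 - 9617 = 8*107 - 9617 = 856 - 9617 = -8761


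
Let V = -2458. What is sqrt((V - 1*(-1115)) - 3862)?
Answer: I*sqrt(5205) ≈ 72.146*I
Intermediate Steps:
sqrt((V - 1*(-1115)) - 3862) = sqrt((-2458 - 1*(-1115)) - 3862) = sqrt((-2458 + 1115) - 3862) = sqrt(-1343 - 3862) = sqrt(-5205) = I*sqrt(5205)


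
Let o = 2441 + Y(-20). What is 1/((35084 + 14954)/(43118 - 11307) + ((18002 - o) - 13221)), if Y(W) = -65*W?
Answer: 31811/33133478 ≈ 0.00096009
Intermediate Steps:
o = 3741 (o = 2441 - 65*(-20) = 2441 + 1300 = 3741)
1/((35084 + 14954)/(43118 - 11307) + ((18002 - o) - 13221)) = 1/((35084 + 14954)/(43118 - 11307) + ((18002 - 1*3741) - 13221)) = 1/(50038/31811 + ((18002 - 3741) - 13221)) = 1/(50038*(1/31811) + (14261 - 13221)) = 1/(50038/31811 + 1040) = 1/(33133478/31811) = 31811/33133478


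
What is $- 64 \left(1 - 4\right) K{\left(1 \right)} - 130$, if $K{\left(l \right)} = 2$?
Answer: $254$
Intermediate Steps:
$- 64 \left(1 - 4\right) K{\left(1 \right)} - 130 = - 64 \left(1 - 4\right) 2 - 130 = - 64 \left(\left(-3\right) 2\right) - 130 = \left(-64\right) \left(-6\right) - 130 = 384 - 130 = 254$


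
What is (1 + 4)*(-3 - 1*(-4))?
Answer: 5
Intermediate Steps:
(1 + 4)*(-3 - 1*(-4)) = 5*(-3 + 4) = 5*1 = 5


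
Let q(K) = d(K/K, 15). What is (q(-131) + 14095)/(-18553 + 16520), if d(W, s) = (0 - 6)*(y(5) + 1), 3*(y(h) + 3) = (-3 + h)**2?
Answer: -14099/2033 ≈ -6.9351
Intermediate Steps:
y(h) = -3 + (-3 + h)**2/3
d(W, s) = 4 (d(W, s) = (0 - 6)*((1/3)*5*(-6 + 5) + 1) = -6*((1/3)*5*(-1) + 1) = -6*(-5/3 + 1) = -6*(-2/3) = 4)
q(K) = 4
(q(-131) + 14095)/(-18553 + 16520) = (4 + 14095)/(-18553 + 16520) = 14099/(-2033) = 14099*(-1/2033) = -14099/2033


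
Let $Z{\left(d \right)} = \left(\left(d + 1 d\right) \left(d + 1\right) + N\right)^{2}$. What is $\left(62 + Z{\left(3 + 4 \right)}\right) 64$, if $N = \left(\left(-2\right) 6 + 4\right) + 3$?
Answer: $736704$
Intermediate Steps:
$N = -5$ ($N = \left(-12 + 4\right) + 3 = -8 + 3 = -5$)
$Z{\left(d \right)} = \left(-5 + 2 d \left(1 + d\right)\right)^{2}$ ($Z{\left(d \right)} = \left(\left(d + 1 d\right) \left(d + 1\right) - 5\right)^{2} = \left(\left(d + d\right) \left(1 + d\right) - 5\right)^{2} = \left(2 d \left(1 + d\right) - 5\right)^{2} = \left(-5 + 2 d \left(1 + d\right)\right)^{2}$)
$\left(62 + Z{\left(3 + 4 \right)}\right) 64 = \left(62 + \left(-5 + 2 \left(3 + 4\right) + 2 \left(3 + 4\right)^{2}\right)^{2}\right) 64 = \left(62 + \left(-5 + 2 \cdot 7 + 2 \cdot 7^{2}\right)^{2}\right) 64 = \left(62 + \left(-5 + 14 + 2 \cdot 49\right)^{2}\right) 64 = \left(62 + \left(-5 + 14 + 98\right)^{2}\right) 64 = \left(62 + 107^{2}\right) 64 = \left(62 + 11449\right) 64 = 11511 \cdot 64 = 736704$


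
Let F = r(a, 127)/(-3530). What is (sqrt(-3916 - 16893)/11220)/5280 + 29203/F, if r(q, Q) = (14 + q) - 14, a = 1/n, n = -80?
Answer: 8246927200 + I*sqrt(20809)/59241600 ≈ 8.2469e+9 + 2.435e-6*I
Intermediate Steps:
a = -1/80 (a = 1/(-80) = -1/80 ≈ -0.012500)
r(q, Q) = q
F = 1/282400 (F = -1/80/(-3530) = -1/80*(-1/3530) = 1/282400 ≈ 3.5411e-6)
(sqrt(-3916 - 16893)/11220)/5280 + 29203/F = (sqrt(-3916 - 16893)/11220)/5280 + 29203/(1/282400) = (sqrt(-20809)*(1/11220))*(1/5280) + 29203*282400 = ((I*sqrt(20809))*(1/11220))*(1/5280) + 8246927200 = (I*sqrt(20809)/11220)*(1/5280) + 8246927200 = I*sqrt(20809)/59241600 + 8246927200 = 8246927200 + I*sqrt(20809)/59241600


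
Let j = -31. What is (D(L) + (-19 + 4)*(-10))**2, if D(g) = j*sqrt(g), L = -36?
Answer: -12096 - 55800*I ≈ -12096.0 - 55800.0*I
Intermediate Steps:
D(g) = -31*sqrt(g)
(D(L) + (-19 + 4)*(-10))**2 = (-186*I + (-19 + 4)*(-10))**2 = (-186*I - 15*(-10))**2 = (-186*I + 150)**2 = (150 - 186*I)**2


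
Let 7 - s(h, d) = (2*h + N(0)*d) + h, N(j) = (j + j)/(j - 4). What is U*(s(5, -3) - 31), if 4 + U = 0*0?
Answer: 156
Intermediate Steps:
N(j) = 2*j/(-4 + j) (N(j) = (2*j)/(-4 + j) = 2*j/(-4 + j))
U = -4 (U = -4 + 0*0 = -4 + 0 = -4)
s(h, d) = 7 - 3*h (s(h, d) = 7 - ((2*h + (2*0/(-4 + 0))*d) + h) = 7 - ((2*h + (2*0/(-4))*d) + h) = 7 - ((2*h + (2*0*(-¼))*d) + h) = 7 - ((2*h + 0*d) + h) = 7 - ((2*h + 0) + h) = 7 - (2*h + h) = 7 - 3*h)
U*(s(5, -3) - 31) = -4*((7 - 3*5) - 31) = -4*((7 - 15) - 31) = -4*(-8 - 31) = -4*(-39) = 156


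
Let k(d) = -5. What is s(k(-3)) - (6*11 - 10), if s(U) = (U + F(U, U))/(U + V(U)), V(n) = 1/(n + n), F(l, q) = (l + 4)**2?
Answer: -2816/51 ≈ -55.216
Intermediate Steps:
F(l, q) = (4 + l)**2
V(n) = 1/(2*n)
s(U) = (U + (4 + U)**2)/(U + 1/(2*U))
s(k(-3)) - (6*11 - 10) = 2*(-5)*(-5 + (4 - 5)**2)/(1 + 2*(-5)**2) - (6*11 - 10) = 2*(-5)*(-5 + (-1)**2)/(1 + 2*25) - (66 - 10) = 2*(-5)*(-5 + 1)/(1 + 50) - 1*56 = 2*(-5)*(-4)/51 - 56 = 2*(-5)*(1/51)*(-4) - 56 = 40/51 - 56 = -2816/51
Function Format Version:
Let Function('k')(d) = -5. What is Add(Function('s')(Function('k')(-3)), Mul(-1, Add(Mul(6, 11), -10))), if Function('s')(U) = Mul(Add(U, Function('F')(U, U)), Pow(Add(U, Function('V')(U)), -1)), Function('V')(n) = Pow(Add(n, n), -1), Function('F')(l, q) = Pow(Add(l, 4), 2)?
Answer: Rational(-2816, 51) ≈ -55.216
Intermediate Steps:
Function('F')(l, q) = Pow(Add(4, l), 2)
Function('V')(n) = Mul(Rational(1, 2), Pow(n, -1)) (Function('V')(n) = Pow(Mul(2, n), -1) = Mul(Rational(1, 2), Pow(n, -1)))
Function('s')(U) = Mul(Pow(Add(U, Mul(Rational(1, 2), Pow(U, -1))), -1), Add(U, Pow(Add(4, U), 2))) (Function('s')(U) = Mul(Add(U, Pow(Add(4, U), 2)), Pow(Add(U, Mul(Rational(1, 2), Pow(U, -1))), -1)) = Mul(Pow(Add(U, Mul(Rational(1, 2), Pow(U, -1))), -1), Add(U, Pow(Add(4, U), 2))))
Add(Function('s')(Function('k')(-3)), Mul(-1, Add(Mul(6, 11), -10))) = Add(Mul(2, -5, Pow(Add(1, Mul(2, Pow(-5, 2))), -1), Add(-5, Pow(Add(4, -5), 2))), Mul(-1, Add(Mul(6, 11), -10))) = Add(Mul(2, -5, Pow(Add(1, Mul(2, 25)), -1), Add(-5, Pow(-1, 2))), Mul(-1, Add(66, -10))) = Add(Mul(2, -5, Pow(Add(1, 50), -1), Add(-5, 1)), Mul(-1, 56)) = Add(Mul(2, -5, Pow(51, -1), -4), -56) = Add(Mul(2, -5, Rational(1, 51), -4), -56) = Add(Rational(40, 51), -56) = Rational(-2816, 51)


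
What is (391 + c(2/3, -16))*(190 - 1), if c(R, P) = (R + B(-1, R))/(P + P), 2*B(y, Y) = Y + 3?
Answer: 4728591/64 ≈ 73884.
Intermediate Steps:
B(y, Y) = 3/2 + Y/2 (B(y, Y) = (Y + 3)/2 = (3 + Y)/2 = 3/2 + Y/2)
c(R, P) = (3/2 + 3*R/2)/(2*P) (c(R, P) = (R + (3/2 + R/2))/(P + P) = (3/2 + 3*R/2)/((2*P)) = (3/2 + 3*R/2)*(1/(2*P)) = (3/2 + 3*R/2)/(2*P))
(391 + c(2/3, -16))*(190 - 1) = (391 + (¾)*(1 + 2/3)/(-16))*(190 - 1) = (391 + (¾)*(-1/16)*(1 + 2*(⅓)))*189 = (391 + (¾)*(-1/16)*(1 + ⅔))*189 = (391 + (¾)*(-1/16)*(5/3))*189 = (391 - 5/64)*189 = (25019/64)*189 = 4728591/64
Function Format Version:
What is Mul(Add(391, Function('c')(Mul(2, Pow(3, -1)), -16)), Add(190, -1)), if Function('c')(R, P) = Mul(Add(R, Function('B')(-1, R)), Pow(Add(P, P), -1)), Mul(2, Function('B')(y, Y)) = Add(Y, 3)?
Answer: Rational(4728591, 64) ≈ 73884.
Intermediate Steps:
Function('B')(y, Y) = Add(Rational(3, 2), Mul(Rational(1, 2), Y)) (Function('B')(y, Y) = Mul(Rational(1, 2), Add(Y, 3)) = Mul(Rational(1, 2), Add(3, Y)) = Add(Rational(3, 2), Mul(Rational(1, 2), Y)))
Function('c')(R, P) = Mul(Rational(1, 2), Pow(P, -1), Add(Rational(3, 2), Mul(Rational(3, 2), R))) (Function('c')(R, P) = Mul(Add(R, Add(Rational(3, 2), Mul(Rational(1, 2), R))), Pow(Add(P, P), -1)) = Mul(Add(Rational(3, 2), Mul(Rational(3, 2), R)), Pow(Mul(2, P), -1)) = Mul(Add(Rational(3, 2), Mul(Rational(3, 2), R)), Mul(Rational(1, 2), Pow(P, -1))) = Mul(Rational(1, 2), Pow(P, -1), Add(Rational(3, 2), Mul(Rational(3, 2), R))))
Mul(Add(391, Function('c')(Mul(2, Pow(3, -1)), -16)), Add(190, -1)) = Mul(Add(391, Mul(Rational(3, 4), Pow(-16, -1), Add(1, Mul(2, Pow(3, -1))))), Add(190, -1)) = Mul(Add(391, Mul(Rational(3, 4), Rational(-1, 16), Add(1, Mul(2, Rational(1, 3))))), 189) = Mul(Add(391, Mul(Rational(3, 4), Rational(-1, 16), Add(1, Rational(2, 3)))), 189) = Mul(Add(391, Mul(Rational(3, 4), Rational(-1, 16), Rational(5, 3))), 189) = Mul(Add(391, Rational(-5, 64)), 189) = Mul(Rational(25019, 64), 189) = Rational(4728591, 64)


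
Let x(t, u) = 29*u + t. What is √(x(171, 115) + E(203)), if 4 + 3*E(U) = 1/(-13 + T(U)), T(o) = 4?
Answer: 5*√11355/9 ≈ 59.200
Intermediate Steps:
x(t, u) = t + 29*u
E(U) = -37/27 (E(U) = -4/3 + 1/(3*(-13 + 4)) = -4/3 + (⅓)/(-9) = -4/3 + (⅓)*(-⅑) = -4/3 - 1/27 = -37/27)
√(x(171, 115) + E(203)) = √((171 + 29*115) - 37/27) = √((171 + 3335) - 37/27) = √(3506 - 37/27) = √(94625/27) = 5*√11355/9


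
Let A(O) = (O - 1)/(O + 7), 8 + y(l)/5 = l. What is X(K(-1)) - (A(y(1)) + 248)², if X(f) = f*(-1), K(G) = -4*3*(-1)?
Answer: -3045613/49 ≈ -62155.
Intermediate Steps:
y(l) = -40 + 5*l
A(O) = (-1 + O)/(7 + O)
K(G) = 12 (K(G) = -12*(-1) = 12)
X(f) = -f
X(K(-1)) - (A(y(1)) + 248)² = -1*12 - ((-1 + (-40 + 5*1))/(7 + (-40 + 5*1)) + 248)² = -12 - ((-1 + (-40 + 5))/(7 + (-40 + 5)) + 248)² = -12 - ((-1 - 35)/(7 - 35) + 248)² = -12 - (-36/(-28) + 248)² = -12 - (-1/28*(-36) + 248)² = -12 - (9/7 + 248)² = -12 - (1745/7)² = -12 - 1*3045025/49 = -12 - 3045025/49 = -3045613/49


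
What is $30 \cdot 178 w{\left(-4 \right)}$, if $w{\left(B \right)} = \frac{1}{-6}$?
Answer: $-890$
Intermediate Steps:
$w{\left(B \right)} = - \frac{1}{6}$
$30 \cdot 178 w{\left(-4 \right)} = 30 \cdot 178 \left(- \frac{1}{6}\right) = 5340 \left(- \frac{1}{6}\right) = -890$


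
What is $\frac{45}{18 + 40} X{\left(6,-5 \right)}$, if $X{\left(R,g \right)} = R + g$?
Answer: $\frac{45}{58} \approx 0.77586$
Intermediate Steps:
$\frac{45}{18 + 40} X{\left(6,-5 \right)} = \frac{45}{18 + 40} \left(6 - 5\right) = \frac{45}{58} \cdot 1 = \frac{45}{58}$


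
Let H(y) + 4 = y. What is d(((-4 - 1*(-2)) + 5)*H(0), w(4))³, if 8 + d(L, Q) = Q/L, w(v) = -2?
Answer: -103823/216 ≈ -480.66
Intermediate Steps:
H(y) = -4 + y
d(L, Q) = -8 + Q/L
d(((-4 - 1*(-2)) + 5)*H(0), w(4))³ = (-8 - 2*1/((-4 + 0)*((-4 - 1*(-2)) + 5)))³ = (-8 - 2*(-1/(4*((-4 + 2) + 5))))³ = (-8 - 2*(-1/(4*(-2 + 5))))³ = (-8 - 2/(3*(-4)))³ = (-8 - 2/(-12))³ = (-8 - 2*(-1/12))³ = (-8 + ⅙)³ = (-47/6)³ = -103823/216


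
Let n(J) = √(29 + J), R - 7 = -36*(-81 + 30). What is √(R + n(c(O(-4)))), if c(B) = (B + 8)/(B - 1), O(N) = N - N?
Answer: √(1843 + √21) ≈ 42.984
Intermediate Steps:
O(N) = 0
R = 1843 (R = 7 - 36*(-81 + 30) = 7 - 36*(-51) = 7 + 1836 = 1843)
c(B) = (8 + B)/(-1 + B)
√(R + n(c(O(-4)))) = √(1843 + √(29 + (8 + 0)/(-1 + 0))) = √(1843 + √(29 + 8/(-1))) = √(1843 + √(29 - 1*8)) = √(1843 + √(29 - 8)) = √(1843 + √21)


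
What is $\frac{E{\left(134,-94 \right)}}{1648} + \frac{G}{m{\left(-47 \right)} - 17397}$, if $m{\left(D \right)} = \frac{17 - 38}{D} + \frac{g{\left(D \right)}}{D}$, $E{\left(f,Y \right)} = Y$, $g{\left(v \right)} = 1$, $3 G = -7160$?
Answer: $\frac{162005381}{2021203608} \approx 0.080153$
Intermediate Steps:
$G = - \frac{7160}{3}$ ($G = \frac{1}{3} \left(-7160\right) = - \frac{7160}{3} \approx -2386.7$)
$m{\left(D \right)} = - \frac{20}{D}$ ($m{\left(D \right)} = \frac{17 - 38}{D} + 1 \frac{1}{D} = - \frac{21}{D} + \frac{1}{D} = - \frac{20}{D}$)
$\frac{E{\left(134,-94 \right)}}{1648} + \frac{G}{m{\left(-47 \right)} - 17397} = - \frac{94}{1648} - \frac{7160}{3 \left(- \frac{20}{-47} - 17397\right)} = \left(-94\right) \frac{1}{1648} - \frac{7160}{3 \left(\left(-20\right) \left(- \frac{1}{47}\right) - 17397\right)} = - \frac{47}{824} - \frac{7160}{3 \left(\frac{20}{47} - 17397\right)} = - \frac{47}{824} - \frac{7160}{3 \left(- \frac{817639}{47}\right)} = - \frac{47}{824} - - \frac{336520}{2452917} = - \frac{47}{824} + \frac{336520}{2452917} = \frac{162005381}{2021203608}$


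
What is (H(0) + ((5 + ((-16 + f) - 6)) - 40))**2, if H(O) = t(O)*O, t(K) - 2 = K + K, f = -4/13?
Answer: 555025/169 ≈ 3284.2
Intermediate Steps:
f = -4/13 (f = -4*1/13 = -4/13 ≈ -0.30769)
t(K) = 2 + 2*K (t(K) = 2 + (K + K) = 2 + 2*K)
H(O) = O*(2 + 2*O) (H(O) = (2 + 2*O)*O = O*(2 + 2*O))
(H(0) + ((5 + ((-16 + f) - 6)) - 40))**2 = (2*0*(1 + 0) + ((5 + ((-16 - 4/13) - 6)) - 40))**2 = (2*0*1 + ((5 + (-212/13 - 6)) - 40))**2 = (0 + ((5 - 290/13) - 40))**2 = (0 + (-225/13 - 40))**2 = (0 - 745/13)**2 = (-745/13)**2 = 555025/169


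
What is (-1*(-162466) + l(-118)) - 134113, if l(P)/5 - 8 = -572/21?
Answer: 593393/21 ≈ 28257.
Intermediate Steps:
l(P) = -2020/21 (l(P) = 40 + 5*(-572/21) = 40 - 2860/21 = -2020/21)
(-1*(-162466) + l(-118)) - 134113 = (-1*(-162466) - 2020/21) - 134113 = (162466 - 2020/21) - 134113 = 3409766/21 - 134113 = 593393/21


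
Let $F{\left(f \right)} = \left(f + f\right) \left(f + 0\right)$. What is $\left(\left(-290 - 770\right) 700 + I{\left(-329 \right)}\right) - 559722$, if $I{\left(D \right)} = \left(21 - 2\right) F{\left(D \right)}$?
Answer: $2811436$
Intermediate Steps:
$F{\left(f \right)} = 2 f^{2}$ ($F{\left(f \right)} = 2 f f = 2 f^{2}$)
$I{\left(D \right)} = 38 D^{2}$ ($I{\left(D \right)} = \left(21 - 2\right) 2 D^{2} = 19 \cdot 2 D^{2} = 38 D^{2}$)
$\left(\left(-290 - 770\right) 700 + I{\left(-329 \right)}\right) - 559722 = \left(\left(-290 - 770\right) 700 + 38 \left(-329\right)^{2}\right) - 559722 = \left(\left(-1060\right) 700 + 38 \cdot 108241\right) - 559722 = \left(-742000 + 4113158\right) - 559722 = 3371158 - 559722 = 2811436$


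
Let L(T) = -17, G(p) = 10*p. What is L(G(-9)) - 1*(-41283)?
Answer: 41266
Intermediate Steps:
L(G(-9)) - 1*(-41283) = -17 - 1*(-41283) = -17 + 41283 = 41266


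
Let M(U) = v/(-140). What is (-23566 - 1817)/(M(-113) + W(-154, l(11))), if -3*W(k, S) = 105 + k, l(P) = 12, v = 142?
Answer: -5330430/3217 ≈ -1657.0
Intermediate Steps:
M(U) = -71/70 (M(U) = 142/(-140) = 142*(-1/140) = -71/70)
W(k, S) = -35 - k/3 (W(k, S) = -(105 + k)/3 = -35 - k/3)
(-23566 - 1817)/(M(-113) + W(-154, l(11))) = (-23566 - 1817)/(-71/70 + (-35 - 1/3*(-154))) = -25383/(-71/70 + (-35 + 154/3)) = -25383/(-71/70 + 49/3) = -25383/3217/210 = -25383*210/3217 = -5330430/3217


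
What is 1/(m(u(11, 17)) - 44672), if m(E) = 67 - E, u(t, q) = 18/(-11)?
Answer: -11/490637 ≈ -2.2420e-5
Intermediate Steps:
u(t, q) = -18/11 (u(t, q) = 18*(-1/11) = -18/11)
1/(m(u(11, 17)) - 44672) = 1/((67 - 1*(-18/11)) - 44672) = 1/((67 + 18/11) - 44672) = 1/(755/11 - 44672) = 1/(-490637/11) = -11/490637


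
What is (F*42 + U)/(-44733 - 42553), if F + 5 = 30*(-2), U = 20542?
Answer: -8906/43643 ≈ -0.20406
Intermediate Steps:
F = -65 (F = -5 + 30*(-2) = -5 - 60 = -65)
(F*42 + U)/(-44733 - 42553) = (-65*42 + 20542)/(-44733 - 42553) = (-2730 + 20542)/(-87286) = 17812*(-1/87286) = -8906/43643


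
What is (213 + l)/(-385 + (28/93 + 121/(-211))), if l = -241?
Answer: 137361/1890050 ≈ 0.072676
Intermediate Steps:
(213 + l)/(-385 + (28/93 + 121/(-211))) = (213 - 241)/(-385 + (28/93 + 121/(-211))) = -28/(-385 + (28*(1/93) + 121*(-1/211))) = -28/(-385 + (28/93 - 121/211)) = -28/(-385 - 5345/19623) = -28/(-7560200/19623) = -28*(-19623/7560200) = 137361/1890050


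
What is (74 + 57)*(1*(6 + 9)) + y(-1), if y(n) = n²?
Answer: 1966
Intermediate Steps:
(74 + 57)*(1*(6 + 9)) + y(-1) = (74 + 57)*(1*(6 + 9)) + (-1)² = 131*(1*15) + 1 = 131*15 + 1 = 1965 + 1 = 1966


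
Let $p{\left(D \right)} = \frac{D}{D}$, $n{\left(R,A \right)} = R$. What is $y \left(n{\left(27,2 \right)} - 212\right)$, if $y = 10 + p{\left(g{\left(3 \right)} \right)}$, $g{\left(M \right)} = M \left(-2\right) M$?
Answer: $-2035$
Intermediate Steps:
$g{\left(M \right)} = - 2 M^{2}$ ($g{\left(M \right)} = - 2 M M = - 2 M^{2}$)
$p{\left(D \right)} = 1$
$y = 11$ ($y = 10 + 1 = 11$)
$y \left(n{\left(27,2 \right)} - 212\right) = 11 \left(27 - 212\right) = 11 \left(-185\right) = -2035$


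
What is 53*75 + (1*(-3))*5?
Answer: 3960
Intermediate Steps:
53*75 + (1*(-3))*5 = 3975 - 3*5 = 3975 - 15 = 3960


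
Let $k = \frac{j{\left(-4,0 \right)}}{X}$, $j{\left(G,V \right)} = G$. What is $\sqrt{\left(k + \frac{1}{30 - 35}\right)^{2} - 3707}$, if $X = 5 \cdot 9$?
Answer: $\frac{7 i \sqrt{153194}}{45} \approx 60.884 i$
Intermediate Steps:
$X = 45$
$k = - \frac{4}{45} \approx -0.088889$
$\sqrt{\left(k + \frac{1}{30 - 35}\right)^{2} - 3707} = \sqrt{\left(- \frac{4}{45} + \frac{1}{30 - 35}\right)^{2} - 3707} = \sqrt{\left(- \frac{4}{45} + \frac{1}{-5}\right)^{2} - 3707} = \sqrt{\left(- \frac{4}{45} - \frac{1}{5}\right)^{2} - 3707} = \sqrt{\left(- \frac{13}{45}\right)^{2} - 3707} = \sqrt{\frac{169}{2025} - 3707} = \sqrt{- \frac{7506506}{2025}} = \frac{7 i \sqrt{153194}}{45}$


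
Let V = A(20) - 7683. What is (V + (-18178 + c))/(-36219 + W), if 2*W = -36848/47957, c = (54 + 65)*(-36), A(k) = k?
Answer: 206386375/248139001 ≈ 0.83174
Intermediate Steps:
c = -4284 (c = 119*(-36) = -4284)
W = -2632/6851 (W = (-36848/47957)/2 = (-36848*1/47957)/2 = (½)*(-5264/6851) = -2632/6851 ≈ -0.38418)
V = -7663 (V = 20 - 7683 = -7663)
(V + (-18178 + c))/(-36219 + W) = (-7663 + (-18178 - 4284))/(-36219 - 2632/6851) = (-7663 - 22462)/(-248139001/6851) = -30125*(-6851/248139001) = 206386375/248139001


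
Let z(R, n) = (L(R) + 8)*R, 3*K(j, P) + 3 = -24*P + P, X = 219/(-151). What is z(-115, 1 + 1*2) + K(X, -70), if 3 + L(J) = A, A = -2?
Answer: 572/3 ≈ 190.67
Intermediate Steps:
X = -219/151 (X = 219*(-1/151) = -219/151 ≈ -1.4503)
K(j, P) = -1 - 23*P/3 (K(j, P) = -1 + (-24*P + P)/3 = -1 + (-23*P)/3 = -1 - 23*P/3)
L(J) = -5 (L(J) = -3 - 2 = -5)
z(R, n) = 3*R (z(R, n) = (-5 + 8)*R = 3*R)
z(-115, 1 + 1*2) + K(X, -70) = 3*(-115) + (-1 - 23/3*(-70)) = -345 + (-1 + 1610/3) = -345 + 1607/3 = 572/3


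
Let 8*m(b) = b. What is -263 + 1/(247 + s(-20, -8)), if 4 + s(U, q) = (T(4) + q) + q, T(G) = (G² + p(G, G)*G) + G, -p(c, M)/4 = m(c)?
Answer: -62856/239 ≈ -263.00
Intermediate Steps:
m(b) = b/8
p(c, M) = -c/2
T(G) = G + G²/2 (T(G) = (G² + (-G/2)*G) + G = (G² - G²/2) + G = G²/2 + G = G + G²/2)
s(U, q) = 8 + 2*q (s(U, q) = -4 + (((½)*4*(2 + 4) + q) + q) = -4 + (((½)*4*6 + q) + q) = -4 + ((12 + q) + q) = -4 + (12 + 2*q) = 8 + 2*q)
-263 + 1/(247 + s(-20, -8)) = -263 + 1/(247 + (8 + 2*(-8))) = -263 + 1/(247 + (8 - 16)) = -263 + 1/(247 - 8) = -263 + 1/239 = -62856/239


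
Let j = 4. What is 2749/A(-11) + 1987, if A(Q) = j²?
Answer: 34541/16 ≈ 2158.8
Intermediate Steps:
A(Q) = 16 (A(Q) = 4² = 16)
2749/A(-11) + 1987 = 2749/16 + 1987 = 34541/16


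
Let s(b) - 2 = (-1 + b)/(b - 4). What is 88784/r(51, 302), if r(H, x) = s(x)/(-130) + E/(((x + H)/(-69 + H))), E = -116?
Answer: 93395440960/6197883 ≈ 15069.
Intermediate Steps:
s(b) = 2 + (-1 + b)/(-4 + b) (s(b) = 2 + (-1 + b)/(b - 4) = 2 + (-1 + b)/(-4 + b))
r(H, x) = -116*(-69 + H)/(H + x) - 3*(-3 + x)/(130*(-4 + x)) (r(H, x) = (3*(-3 + x)/(-4 + x))/(-130) - 116*(-69 + H)/(x + H) = (3*(-3 + x)/(-4 + x))*(-1/130) - 116*(-69 + H)/(H + x) = -3*(-3 + x)/(130*(-4 + x)) - 116*(-69 + H)/(H + x) = -116*(-69 + H)/(H + x) - 3*(-3 + x)/(130*(-4 + x)))
88784/r(51, 302) = 88784/(((-15080*(-69 + 51)*(-4 + 302) - 3*51*(-3 + 302) - 3*302*(-3 + 302))/(130*(-4 + 302)*(51 + 302)))) = 88784/(((1/130)*(-15080*(-18)*298 - 3*51*299 - 3*302*299)/(298*353))) = 88784/(((1/130)*(1/298)*(1/353)*(80889120 - 45747 - 270894))) = 88784/(((1/130)*(1/298)*(1/353)*80572479)) = 88784/(6197883/1051940) = 88784*(1051940/6197883) = 93395440960/6197883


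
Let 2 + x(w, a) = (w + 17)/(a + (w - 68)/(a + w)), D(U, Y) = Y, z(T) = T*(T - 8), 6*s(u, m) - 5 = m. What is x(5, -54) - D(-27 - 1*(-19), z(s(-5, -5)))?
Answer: -892/369 ≈ -2.4173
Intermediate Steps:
s(u, m) = 5/6 + m/6
z(T) = T*(-8 + T)
x(w, a) = -2 + (17 + w)/(a + (-68 + w)/(a + w)) (x(w, a) = -2 + (w + 17)/(a + (w - 68)/(a + w)) = -2 + (17 + w)/(a + (-68 + w)/(a + w)))
x(5, -54) - D(-27 - 1*(-19), z(s(-5, -5))) = (136 + 5**2 - 2*(-54)**2 + 15*5 + 17*(-54) - 1*(-54)*5)/(-68 + 5 + (-54)**2 - 54*5) - (5/6 + (1/6)*(-5))*(-8 + (5/6 + (1/6)*(-5))) = (136 + 25 - 2*2916 + 75 - 918 + 270)/(-68 + 5 + 2916 - 270) - (5/6 - 5/6)*(-8 + (5/6 - 5/6)) = (136 + 25 - 5832 + 75 - 918 + 270)/2583 - 0*(-8 + 0) = (1/2583)*(-6244) - 0*(-8) = -892/369 - 1*0 = -892/369 + 0 = -892/369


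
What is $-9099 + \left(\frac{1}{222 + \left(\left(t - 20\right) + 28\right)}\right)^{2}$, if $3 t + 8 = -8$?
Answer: $- \frac{4133457315}{454276} \approx -9099.0$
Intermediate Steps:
$t = - \frac{16}{3}$ ($t = - \frac{8}{3} + \frac{1}{3} \left(-8\right) = - \frac{8}{3} - \frac{8}{3} = - \frac{16}{3} \approx -5.3333$)
$-9099 + \left(\frac{1}{222 + \left(\left(t - 20\right) + 28\right)}\right)^{2} = -9099 + \left(\frac{1}{222 + \left(\left(- \frac{16}{3} - 20\right) + 28\right)}\right)^{2} = -9099 + \left(\frac{1}{222 + \left(- \frac{76}{3} + 28\right)}\right)^{2} = -9099 + \left(\frac{1}{222 + \frac{8}{3}}\right)^{2} = -9099 + \left(\frac{1}{\frac{674}{3}}\right)^{2} = -9099 + \left(\frac{3}{674}\right)^{2} = -9099 + \frac{9}{454276} = - \frac{4133457315}{454276}$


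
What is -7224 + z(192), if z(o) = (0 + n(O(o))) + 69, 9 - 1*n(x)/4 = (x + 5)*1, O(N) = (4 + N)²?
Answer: -160803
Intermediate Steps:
n(x) = 16 - 4*x (n(x) = 36 - 4*(x + 5) = 36 - 4*(5 + x) = 36 + (-20 - 4*x) = 16 - 4*x)
z(o) = 85 - 4*(4 + o)² (z(o) = (0 + (16 - 4*(4 + o)²)) + 69 = (16 - 4*(4 + o)²) + 69 = 85 - 4*(4 + o)²)
-7224 + z(192) = -7224 + (85 - 4*(4 + 192)²) = -7224 + (85 - 4*196²) = -7224 + (85 - 4*38416) = -7224 + (85 - 153664) = -7224 - 153579 = -160803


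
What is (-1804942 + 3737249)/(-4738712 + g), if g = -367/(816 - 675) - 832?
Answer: -272455287/668276071 ≈ -0.40770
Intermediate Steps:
g = -117679/141 (g = -367/141 - 832 = -117679/141 ≈ -834.60)
(-1804942 + 3737249)/(-4738712 + g) = (-1804942 + 3737249)/(-4738712 - 117679/141) = 1932307/(-668276071/141) = 1932307*(-141/668276071) = -272455287/668276071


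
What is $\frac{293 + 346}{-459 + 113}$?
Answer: $- \frac{639}{346} \approx -1.8468$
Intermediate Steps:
$\frac{293 + 346}{-459 + 113} = \frac{639}{-346} = 639 \left(- \frac{1}{346}\right) = - \frac{639}{346}$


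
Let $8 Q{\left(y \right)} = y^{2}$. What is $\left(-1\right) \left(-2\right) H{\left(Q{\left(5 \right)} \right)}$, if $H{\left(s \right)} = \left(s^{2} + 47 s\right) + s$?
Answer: $\frac{10225}{32} \approx 319.53$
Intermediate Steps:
$Q{\left(y \right)} = \frac{y^{2}}{8}$
$H{\left(s \right)} = s^{2} + 48 s$
$\left(-1\right) \left(-2\right) H{\left(Q{\left(5 \right)} \right)} = \left(-1\right) \left(-2\right) \frac{5^{2}}{8} \left(48 + \frac{5^{2}}{8}\right) = 2 \cdot \frac{1}{8} \cdot 25 \left(48 + \frac{1}{8} \cdot 25\right) = 2 \frac{25 \left(48 + \frac{25}{8}\right)}{8} = 2 \cdot \frac{25}{8} \cdot \frac{409}{8} = 2 \cdot \frac{10225}{64} = \frac{10225}{32}$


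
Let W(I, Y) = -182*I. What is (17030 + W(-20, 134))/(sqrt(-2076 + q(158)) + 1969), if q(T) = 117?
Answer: 4069923/387892 - 2067*I*sqrt(1959)/387892 ≈ 10.492 - 0.23586*I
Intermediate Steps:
(17030 + W(-20, 134))/(sqrt(-2076 + q(158)) + 1969) = (17030 - 182*(-20))/(sqrt(-2076 + 117) + 1969) = (17030 + 3640)/(sqrt(-1959) + 1969) = 20670/(I*sqrt(1959) + 1969) = 20670/(1969 + I*sqrt(1959))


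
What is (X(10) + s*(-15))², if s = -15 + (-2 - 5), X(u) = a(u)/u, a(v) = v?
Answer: 109561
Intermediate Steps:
X(u) = 1 (X(u) = u/u = 1)
s = -22 (s = -15 - 7 = -22)
(X(10) + s*(-15))² = (1 - 22*(-15))² = (1 + 330)² = 331² = 109561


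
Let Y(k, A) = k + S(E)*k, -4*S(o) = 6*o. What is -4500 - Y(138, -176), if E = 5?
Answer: -3603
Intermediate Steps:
S(o) = -3*o/2
Y(k, A) = -13*k/2 (Y(k, A) = k + (-3/2*5)*k = k - 15*k/2 = -13*k/2)
-4500 - Y(138, -176) = -4500 - (-13)*138/2 = -4500 - 1*(-897) = -4500 + 897 = -3603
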